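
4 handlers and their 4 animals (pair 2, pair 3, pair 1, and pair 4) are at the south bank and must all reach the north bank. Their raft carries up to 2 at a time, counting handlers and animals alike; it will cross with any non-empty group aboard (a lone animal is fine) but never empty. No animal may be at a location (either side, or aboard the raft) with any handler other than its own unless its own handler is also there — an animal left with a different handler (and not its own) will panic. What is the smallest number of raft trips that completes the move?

Following every safe sequence of crossings from the start, the most of the 8 that can be at the north bank as the raft arrives there on crossings 1, 3, 5 is 2, 3, 4 respectively; the best ever achieved is 4 of 8.
From crossing 7 on, no configuration arises that was not already reachable earlier: only 44 distinct safe configurations (who is on which side, and where the raft is) can ever be reached, none of them has everyone across, and every continuation just revisits them. So no valid plan exists.

impossible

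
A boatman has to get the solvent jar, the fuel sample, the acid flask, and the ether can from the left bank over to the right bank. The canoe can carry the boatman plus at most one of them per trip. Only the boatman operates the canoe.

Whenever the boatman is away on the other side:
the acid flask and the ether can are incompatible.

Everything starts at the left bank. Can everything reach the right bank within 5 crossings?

No

Counting alone: the boatman can take at most 1 across per trip to the right bank, so moving all 4 needs at least 4 loaded trips out, with a return between consecutive ones — at least 7 crossings.
Since 5 < 7, 5 crossings cannot be enough. (The shortest complete plan in fact takes 7:)
1. Boatman goes to the right bank with the acid flask.  [the left bank: the ether can, the fuel sample, the solvent jar | the right bank: the acid flask]
2. Boatman goes back to the left bank alone.  [the left bank: the ether can, the fuel sample, the solvent jar | the right bank: the acid flask]
3. Boatman goes to the right bank with the solvent jar.  [the left bank: the ether can, the fuel sample | the right bank: the acid flask, the solvent jar]
4. Boatman goes back to the left bank alone.  [the left bank: the ether can, the fuel sample | the right bank: the acid flask, the solvent jar]
5. Boatman goes to the right bank with the fuel sample.  [the left bank: the ether can | the right bank: the acid flask, the fuel sample, the solvent jar]
6. Boatman goes back to the left bank alone.  [the left bank: the ether can | the right bank: the acid flask, the fuel sample, the solvent jar]
7. Boatman goes to the right bank with the ether can.  [the left bank: — | the right bank: the acid flask, the ether can, the fuel sample, the solvent jar]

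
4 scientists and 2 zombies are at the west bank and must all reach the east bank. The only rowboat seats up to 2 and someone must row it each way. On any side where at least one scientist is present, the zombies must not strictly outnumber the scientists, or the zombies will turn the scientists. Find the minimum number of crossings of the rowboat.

Counting alone: each trip to the east bank takes at most 2 across and each return brings at least 1 back, so after t trips out (and t−1 returns) at most 2t − (t−1) of the 6 are across; that first reaches 6 at t = 5, so at least 9 crossings are needed.
The plan below uses exactly 9 crossings, so it is optimal:
1. 2 zombies → the east bank.  (the west bank: 4S 0Z; the east bank: 0S 2Z)
2. 1 zombie ← the west bank.  (the west bank: 4S 1Z; the east bank: 0S 1Z)
3. 2 scientists → the east bank.  (the west bank: 2S 1Z; the east bank: 2S 1Z)
4. 1 zombie ← the west bank.  (the west bank: 2S 2Z; the east bank: 2S 0Z)
5. 2 zombies → the east bank.  (the west bank: 2S 0Z; the east bank: 2S 2Z)
6. 1 zombie ← the west bank.  (the west bank: 2S 1Z; the east bank: 2S 1Z)
7. 1 scientist and 1 zombie → the east bank.  (the west bank: 1S 0Z; the east bank: 3S 2Z)
8. 1 zombie ← the west bank.  (the west bank: 1S 1Z; the east bank: 3S 1Z)
9. 1 scientist and 1 zombie → the east bank.  (the west bank: 0S 0Z; the east bank: 4S 2Z)

9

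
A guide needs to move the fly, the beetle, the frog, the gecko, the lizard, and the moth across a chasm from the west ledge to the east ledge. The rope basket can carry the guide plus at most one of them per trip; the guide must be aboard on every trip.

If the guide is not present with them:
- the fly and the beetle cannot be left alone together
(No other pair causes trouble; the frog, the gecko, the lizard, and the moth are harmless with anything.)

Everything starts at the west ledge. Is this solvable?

Yes

1. Guide goes to the east ledge with the fly.  [the west ledge: the beetle, the frog, the gecko, the lizard, the moth | the east ledge: the fly]
2. Guide goes back to the west ledge alone.  [the west ledge: the beetle, the frog, the gecko, the lizard, the moth | the east ledge: the fly]
3. Guide goes to the east ledge with the frog.  [the west ledge: the beetle, the gecko, the lizard, the moth | the east ledge: the fly, the frog]
4. Guide goes back to the west ledge alone.  [the west ledge: the beetle, the gecko, the lizard, the moth | the east ledge: the fly, the frog]
5. Guide goes to the east ledge with the gecko.  [the west ledge: the beetle, the lizard, the moth | the east ledge: the fly, the frog, the gecko]
6. Guide goes back to the west ledge alone.  [the west ledge: the beetle, the lizard, the moth | the east ledge: the fly, the frog, the gecko]
7. Guide goes to the east ledge with the lizard.  [the west ledge: the beetle, the moth | the east ledge: the fly, the frog, the gecko, the lizard]
8. Guide goes back to the west ledge alone.  [the west ledge: the beetle, the moth | the east ledge: the fly, the frog, the gecko, the lizard]
9. Guide goes to the east ledge with the moth.  [the west ledge: the beetle | the east ledge: the fly, the frog, the gecko, the lizard, the moth]
10. Guide goes back to the west ledge alone.  [the west ledge: the beetle | the east ledge: the fly, the frog, the gecko, the lizard, the moth]
11. Guide goes to the east ledge with the beetle.  [the west ledge: — | the east ledge: the beetle, the fly, the frog, the gecko, the lizard, the moth]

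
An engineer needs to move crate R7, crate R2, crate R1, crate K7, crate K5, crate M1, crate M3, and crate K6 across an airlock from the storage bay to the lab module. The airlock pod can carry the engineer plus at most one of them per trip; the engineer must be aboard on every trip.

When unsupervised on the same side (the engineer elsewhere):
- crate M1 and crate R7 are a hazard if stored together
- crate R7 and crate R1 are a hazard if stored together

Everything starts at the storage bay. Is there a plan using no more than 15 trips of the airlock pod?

No

Counting alone: the engineer can take at most 1 across per trip to the lab module, so moving all 8 needs at least 8 loaded trips out, with a return between consecutive ones — at least 15 crossings.
The safety rule pushes this higher. Following every safe sequence of crossings, the most of the 8 that can be at the lab module as the airlock pod arrives there on crossing 15 is 7 — never all 8.
So the move cannot be finished within 15 crossings. (The shortest complete plan takes 17:)
1. Engineer goes to the lab module with crate R7.  [the storage bay: crate K5, crate K6, crate K7, crate M1, crate M3, crate R1, crate R2 | the lab module: crate R7]
2. Engineer goes back to the storage bay alone.  [the storage bay: crate K5, crate K6, crate K7, crate M1, crate M3, crate R1, crate R2 | the lab module: crate R7]
3. Engineer goes to the lab module with crate R2.  [the storage bay: crate K5, crate K6, crate K7, crate M1, crate M3, crate R1 | the lab module: crate R2, crate R7]
4. Engineer goes back to the storage bay alone.  [the storage bay: crate K5, crate K6, crate K7, crate M1, crate M3, crate R1 | the lab module: crate R2, crate R7]
5. Engineer goes to the lab module with crate R1.  [the storage bay: crate K5, crate K6, crate K7, crate M1, crate M3 | the lab module: crate R1, crate R2, crate R7]
6. Engineer goes back to the storage bay with crate R7.  [the storage bay: crate K5, crate K6, crate K7, crate M1, crate M3, crate R7 | the lab module: crate R1, crate R2]
7. Engineer goes to the lab module with crate M1.  [the storage bay: crate K5, crate K6, crate K7, crate M3, crate R7 | the lab module: crate M1, crate R1, crate R2]
8. Engineer goes back to the storage bay alone.  [the storage bay: crate K5, crate K6, crate K7, crate M3, crate R7 | the lab module: crate M1, crate R1, crate R2]
9. Engineer goes to the lab module with crate K7.  [the storage bay: crate K5, crate K6, crate M3, crate R7 | the lab module: crate K7, crate M1, crate R1, crate R2]
10. Engineer goes back to the storage bay alone.  [the storage bay: crate K5, crate K6, crate M3, crate R7 | the lab module: crate K7, crate M1, crate R1, crate R2]
11. Engineer goes to the lab module with crate K5.  [the storage bay: crate K6, crate M3, crate R7 | the lab module: crate K5, crate K7, crate M1, crate R1, crate R2]
12. Engineer goes back to the storage bay alone.  [the storage bay: crate K6, crate M3, crate R7 | the lab module: crate K5, crate K7, crate M1, crate R1, crate R2]
13. Engineer goes to the lab module with crate M3.  [the storage bay: crate K6, crate R7 | the lab module: crate K5, crate K7, crate M1, crate M3, crate R1, crate R2]
14. Engineer goes back to the storage bay alone.  [the storage bay: crate K6, crate R7 | the lab module: crate K5, crate K7, crate M1, crate M3, crate R1, crate R2]
15. Engineer goes to the lab module with crate K6.  [the storage bay: crate R7 | the lab module: crate K5, crate K6, crate K7, crate M1, crate M3, crate R1, crate R2]
16. Engineer goes back to the storage bay alone.  [the storage bay: crate R7 | the lab module: crate K5, crate K6, crate K7, crate M1, crate M3, crate R1, crate R2]
17. Engineer goes to the lab module with crate R7.  [the storage bay: — | the lab module: crate K5, crate K6, crate K7, crate M1, crate M3, crate R1, crate R2, crate R7]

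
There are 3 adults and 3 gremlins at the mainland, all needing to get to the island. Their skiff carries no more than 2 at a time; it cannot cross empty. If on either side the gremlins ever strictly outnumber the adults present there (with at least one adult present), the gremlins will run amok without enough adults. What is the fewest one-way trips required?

Counting alone: each trip to the island takes at most 2 across and each return brings at least 1 back, so after t trips out (and t−1 returns) at most 2t − (t−1) of the 6 are across; that first reaches 6 at t = 5, so at least 9 crossings are needed.
The safety rule pushes this higher. Following every safe sequence of crossings, the most of the 6 that can be at the island as the skiff arrives there on crossing 9 is 5 — never all 6.
So no plan with fewer than 11 crossings exists, and this one achieves 11:
1. 2 gremlins → the island.  (the mainland: 3A 1G; the island: 0A 2G)
2. 1 gremlin ← the mainland.  (the mainland: 3A 2G; the island: 0A 1G)
3. 2 gremlins → the island.  (the mainland: 3A 0G; the island: 0A 3G)
4. 1 gremlin ← the mainland.  (the mainland: 3A 1G; the island: 0A 2G)
5. 2 adults → the island.  (the mainland: 1A 1G; the island: 2A 2G)
6. 1 adult and 1 gremlin ← the mainland.  (the mainland: 2A 2G; the island: 1A 1G)
7. 2 adults → the island.  (the mainland: 0A 2G; the island: 3A 1G)
8. 1 gremlin ← the mainland.  (the mainland: 0A 3G; the island: 3A 0G)
9. 2 gremlins → the island.  (the mainland: 0A 1G; the island: 3A 2G)
10. 1 gremlin ← the mainland.  (the mainland: 0A 2G; the island: 3A 1G)
11. 2 gremlins → the island.  (the mainland: 0A 0G; the island: 3A 3G)

11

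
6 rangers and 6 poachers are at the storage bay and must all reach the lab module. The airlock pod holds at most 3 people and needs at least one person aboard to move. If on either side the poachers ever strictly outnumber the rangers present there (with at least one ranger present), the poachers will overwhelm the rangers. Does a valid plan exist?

No

Following every safe sequence of crossings from the start, the most of the 12 that can be at the lab module as the airlock pod arrives there on crossings 1, 3, 5 is 3, 5, 6 respectively; the best ever achieved is 6 of 12.
From crossing 7 on, no configuration arises that was not already reachable earlier: only 17 distinct safe configurations (who is on which side, and where the airlock pod is) can ever be reached, none of them has everyone across, and every continuation just revisits them. They are: 0 rangers + 0 poachers across (airlock pod back at the start); 0 rangers + 1 poacher across (airlock pod there); 0 rangers + 1 poacher across (airlock pod back at the start); 0 rangers + 2 poachers across (airlock pod there); 0 rangers + 2 poachers across (airlock pod back at the start); 0 rangers + 3 poachers across (airlock pod there); 0 rangers + 3 poachers across (airlock pod back at the start); 0 rangers + 4 poachers across (airlock pod there); 0 rangers + 4 poachers across (airlock pod back at the start); 0 rangers + 5 poachers across (airlock pod there); 0 rangers + 5 poachers across (airlock pod back at the start); 0 rangers + 6 poachers across (airlock pod there); 1 ranger + 1 poacher across (airlock pod there); 1 ranger + 1 poacher across (airlock pod back at the start); 2 rangers + 2 poachers across (airlock pod there); 2 rangers + 2 poachers across (airlock pod back at the start); 3 rangers + 3 poachers across (airlock pod there). So no valid plan exists.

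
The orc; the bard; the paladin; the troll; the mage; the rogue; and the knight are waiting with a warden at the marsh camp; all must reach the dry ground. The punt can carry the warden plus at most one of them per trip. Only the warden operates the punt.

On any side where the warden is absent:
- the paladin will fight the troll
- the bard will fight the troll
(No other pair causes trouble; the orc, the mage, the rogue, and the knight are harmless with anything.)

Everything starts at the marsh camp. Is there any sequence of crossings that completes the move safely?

Yes

1. Warden goes to the dry ground with the troll.  [the marsh camp: the bard, the knight, the mage, the orc, the paladin, the rogue | the dry ground: the troll]
2. Warden goes back to the marsh camp alone.  [the marsh camp: the bard, the knight, the mage, the orc, the paladin, the rogue | the dry ground: the troll]
3. Warden goes to the dry ground with the orc.  [the marsh camp: the bard, the knight, the mage, the paladin, the rogue | the dry ground: the orc, the troll]
4. Warden goes back to the marsh camp alone.  [the marsh camp: the bard, the knight, the mage, the paladin, the rogue | the dry ground: the orc, the troll]
5. Warden goes to the dry ground with the bard.  [the marsh camp: the knight, the mage, the paladin, the rogue | the dry ground: the bard, the orc, the troll]
6. Warden goes back to the marsh camp with the troll.  [the marsh camp: the knight, the mage, the paladin, the rogue, the troll | the dry ground: the bard, the orc]
7. Warden goes to the dry ground with the paladin.  [the marsh camp: the knight, the mage, the rogue, the troll | the dry ground: the bard, the orc, the paladin]
8. Warden goes back to the marsh camp alone.  [the marsh camp: the knight, the mage, the rogue, the troll | the dry ground: the bard, the orc, the paladin]
9. Warden goes to the dry ground with the mage.  [the marsh camp: the knight, the rogue, the troll | the dry ground: the bard, the mage, the orc, the paladin]
10. Warden goes back to the marsh camp alone.  [the marsh camp: the knight, the rogue, the troll | the dry ground: the bard, the mage, the orc, the paladin]
11. Warden goes to the dry ground with the rogue.  [the marsh camp: the knight, the troll | the dry ground: the bard, the mage, the orc, the paladin, the rogue]
12. Warden goes back to the marsh camp alone.  [the marsh camp: the knight, the troll | the dry ground: the bard, the mage, the orc, the paladin, the rogue]
13. Warden goes to the dry ground with the knight.  [the marsh camp: the troll | the dry ground: the bard, the knight, the mage, the orc, the paladin, the rogue]
14. Warden goes back to the marsh camp alone.  [the marsh camp: the troll | the dry ground: the bard, the knight, the mage, the orc, the paladin, the rogue]
15. Warden goes to the dry ground with the troll.  [the marsh camp: — | the dry ground: the bard, the knight, the mage, the orc, the paladin, the rogue, the troll]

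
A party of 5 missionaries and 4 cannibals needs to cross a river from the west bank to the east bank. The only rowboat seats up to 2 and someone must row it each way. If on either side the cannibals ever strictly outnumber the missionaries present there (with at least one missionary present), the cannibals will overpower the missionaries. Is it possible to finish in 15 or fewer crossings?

Yes — this plan uses 15 crossings (≤ 15):
1. 2 cannibals → the east bank.  (the west bank: 5M 2C; the east bank: 0M 2C)
2. 1 cannibal ← the west bank.  (the west bank: 5M 3C; the east bank: 0M 1C)
3. 2 cannibals → the east bank.  (the west bank: 5M 1C; the east bank: 0M 3C)
4. 1 cannibal ← the west bank.  (the west bank: 5M 2C; the east bank: 0M 2C)
5. 2 missionaries → the east bank.  (the west bank: 3M 2C; the east bank: 2M 2C)
6. 1 cannibal ← the west bank.  (the west bank: 3M 3C; the east bank: 2M 1C)
7. 1 missionary and 1 cannibal → the east bank.  (the west bank: 2M 2C; the east bank: 3M 2C)
8. 1 missionary ← the west bank.  (the west bank: 3M 2C; the east bank: 2M 2C)
9. 1 missionary and 1 cannibal → the east bank.  (the west bank: 2M 1C; the east bank: 3M 3C)
10. 1 cannibal ← the west bank.  (the west bank: 2M 2C; the east bank: 3M 2C)
11. 1 missionary and 1 cannibal → the east bank.  (the west bank: 1M 1C; the east bank: 4M 3C)
12. 1 missionary ← the west bank.  (the west bank: 2M 1C; the east bank: 3M 3C)
13. 1 missionary and 1 cannibal → the east bank.  (the west bank: 1M 0C; the east bank: 4M 4C)
14. 1 cannibal ← the west bank.  (the west bank: 1M 1C; the east bank: 4M 3C)
15. 1 missionary and 1 cannibal → the east bank.  (the west bank: 0M 0C; the east bank: 5M 4C)

Yes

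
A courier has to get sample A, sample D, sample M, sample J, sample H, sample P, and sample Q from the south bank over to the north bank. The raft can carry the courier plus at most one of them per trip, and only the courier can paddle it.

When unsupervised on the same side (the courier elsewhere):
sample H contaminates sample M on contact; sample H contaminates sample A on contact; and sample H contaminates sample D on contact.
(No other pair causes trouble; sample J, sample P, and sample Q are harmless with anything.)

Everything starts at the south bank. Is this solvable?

Following every safe sequence of crossings from the start, the most of the 7 that can be at the north bank as the raft arrives there on crossings 1, 3, 5, 7, 9 is 1, 2, 3, 4, 5 respectively; the best ever achieved is 5 of 7.
From crossing 11 on, no configuration arises that was not already reachable earlier: only 72 distinct safe configurations (who is on which side, and where the raft is) can ever be reached, none of them has everyone across, and every continuation just revisits them. So no valid plan exists.

No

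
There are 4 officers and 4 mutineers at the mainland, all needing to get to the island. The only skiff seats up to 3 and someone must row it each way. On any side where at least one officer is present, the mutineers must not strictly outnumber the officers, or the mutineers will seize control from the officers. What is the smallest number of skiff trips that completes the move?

Counting alone: each trip to the island takes at most 3 across and each return brings at least 1 back, so after t trips out (and t−1 returns) at most 3t − (t−1) of the 8 are across; that first reaches 8 at t = 4, so at least 7 crossings are needed.
The safety rule pushes this higher. Following every safe sequence of crossings, the most of the 8 that can be at the island as the skiff arrives there on crossing 7 is 7 — never all 8.
So no plan with fewer than 9 crossings exists, and this one achieves 9:
1. 2 mutineers → the island.  (the mainland: 4O 2M; the island: 0O 2M)
2. 1 mutineer ← the mainland.  (the mainland: 4O 3M; the island: 0O 1M)
3. 3 mutineers → the island.  (the mainland: 4O 0M; the island: 0O 4M)
4. 1 mutineer ← the mainland.  (the mainland: 4O 1M; the island: 0O 3M)
5. 3 officers → the island.  (the mainland: 1O 1M; the island: 3O 3M)
6. 1 officer and 1 mutineer ← the mainland.  (the mainland: 2O 2M; the island: 2O 2M)
7. 2 officers → the island.  (the mainland: 0O 2M; the island: 4O 2M)
8. 1 mutineer ← the mainland.  (the mainland: 0O 3M; the island: 4O 1M)
9. 3 mutineers → the island.  (the mainland: 0O 0M; the island: 4O 4M)

9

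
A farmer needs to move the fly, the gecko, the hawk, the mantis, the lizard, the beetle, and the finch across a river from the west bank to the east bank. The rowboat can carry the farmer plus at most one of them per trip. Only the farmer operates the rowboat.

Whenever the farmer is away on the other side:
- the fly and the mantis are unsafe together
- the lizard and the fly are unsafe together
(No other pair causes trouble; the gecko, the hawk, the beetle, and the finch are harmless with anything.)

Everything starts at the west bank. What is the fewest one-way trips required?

15

Counting alone: the farmer can take at most 1 across per trip to the east bank, so moving all 7 needs at least 7 loaded trips out, with a return between consecutive ones — at least 13 crossings.
The safety rule pushes this higher. Following every safe sequence of crossings, the most of the 7 that can be at the east bank as the rowboat arrives there on crossing 13 is 6 — never all 7.
So no plan with fewer than 15 crossings exists, and this one achieves 15:
1. Farmer goes to the east bank with the fly.
2. Farmer goes back to the west bank alone.
3. Farmer goes to the east bank with the gecko.
4. Farmer goes back to the west bank alone.
5. Farmer goes to the east bank with the hawk.
6. Farmer goes back to the west bank alone.
7. Farmer goes to the east bank with the mantis.
8. Farmer goes back to the west bank with the fly.
9. Farmer goes to the east bank with the lizard.
10. Farmer goes back to the west bank alone.
11. Farmer goes to the east bank with the beetle.
12. Farmer goes back to the west bank alone.
13. Farmer goes to the east bank with the finch.
14. Farmer goes back to the west bank alone.
15. Farmer goes to the east bank with the fly.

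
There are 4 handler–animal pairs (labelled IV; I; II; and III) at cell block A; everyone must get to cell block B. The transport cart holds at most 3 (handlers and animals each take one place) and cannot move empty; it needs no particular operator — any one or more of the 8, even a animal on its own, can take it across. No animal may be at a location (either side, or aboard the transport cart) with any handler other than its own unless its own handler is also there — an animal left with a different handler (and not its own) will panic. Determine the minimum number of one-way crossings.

9

Counting alone: each trip to cell block B takes at most 3 across and each return brings at least 1 back, so after t trips out (and t−1 returns) at most 3t − (t−1) of the 8 are across; that first reaches 8 at t = 4, so at least 7 crossings are needed.
The safety rule pushes this higher. Following every safe sequence of crossings, the most of the 8 that can be at cell block B as the transport cart arrives there on crossing 7 is 7 — never all 8.
So no plan with fewer than 9 crossings exists, and this one achieves 9:
1. animal IV and handler IV cross → cell block B.
2. handler IV crosses ← cell block A.
3. animal I, handler I, and handler IV cross → cell block B.
4. animal IV and handler IV cross ← cell block A.
5. handler II, handler III, and handler IV cross → cell block B.
6. animal I crosses ← cell block A.
7. animal I and animal IV cross → cell block B.
8. animal IV crosses ← cell block A.
9. animal II, animal III, and animal IV cross → cell block B.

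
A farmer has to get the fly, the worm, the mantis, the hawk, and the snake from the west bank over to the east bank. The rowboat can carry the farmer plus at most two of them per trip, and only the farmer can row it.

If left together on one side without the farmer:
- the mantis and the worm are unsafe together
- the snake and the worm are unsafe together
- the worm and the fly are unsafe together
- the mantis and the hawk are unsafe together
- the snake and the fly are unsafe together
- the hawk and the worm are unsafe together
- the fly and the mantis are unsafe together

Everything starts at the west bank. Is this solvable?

No

Whatever the first load, the items left behind include a forbidden pair without the farmer. No opening move is safe, so no plan exists.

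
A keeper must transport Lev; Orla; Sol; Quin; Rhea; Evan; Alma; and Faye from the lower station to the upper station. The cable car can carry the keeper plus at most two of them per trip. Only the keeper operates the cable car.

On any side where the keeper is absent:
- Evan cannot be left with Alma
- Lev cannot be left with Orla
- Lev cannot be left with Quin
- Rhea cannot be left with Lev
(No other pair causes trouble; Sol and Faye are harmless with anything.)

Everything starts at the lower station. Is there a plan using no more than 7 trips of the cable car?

No

Counting alone: the keeper can take at most 2 across per trip to the upper station, so moving all 8 needs at least 4 loaded trips out, with a return between consecutive ones — at least 7 crossings.
The safety rule pushes this higher. Following every safe sequence of crossings, the most of the 8 that can be at the upper station as the cable car arrives there on crossing 7 is 7 — never all 8.
So the move cannot be finished within 7 crossings. (The shortest complete plan takes 9:)
1. Keeper goes to the upper station with Evan and Lev.  [the lower station: Alma, Faye, Orla, Quin, Rhea, Sol | the upper station: Evan, Lev]
2. Keeper goes back to the lower station alone.  [the lower station: Alma, Faye, Orla, Quin, Rhea, Sol | the upper station: Evan, Lev]
3. Keeper goes to the upper station with Orla.  [the lower station: Alma, Faye, Quin, Rhea, Sol | the upper station: Evan, Lev, Orla]
4. Keeper goes back to the lower station with Lev.  [the lower station: Alma, Faye, Lev, Quin, Rhea, Sol | the upper station: Evan, Orla]
5. Keeper goes to the upper station with Quin and Rhea.  [the lower station: Alma, Faye, Lev, Sol | the upper station: Evan, Orla, Quin, Rhea]
6. Keeper goes back to the lower station alone.  [the lower station: Alma, Faye, Lev, Sol | the upper station: Evan, Orla, Quin, Rhea]
7. Keeper goes to the upper station with Faye and Sol.  [the lower station: Alma, Lev | the upper station: Evan, Faye, Orla, Quin, Rhea, Sol]
8. Keeper goes back to the lower station alone.  [the lower station: Alma, Lev | the upper station: Evan, Faye, Orla, Quin, Rhea, Sol]
9. Keeper goes to the upper station with Alma and Lev.  [the lower station: — | the upper station: Alma, Evan, Faye, Lev, Orla, Quin, Rhea, Sol]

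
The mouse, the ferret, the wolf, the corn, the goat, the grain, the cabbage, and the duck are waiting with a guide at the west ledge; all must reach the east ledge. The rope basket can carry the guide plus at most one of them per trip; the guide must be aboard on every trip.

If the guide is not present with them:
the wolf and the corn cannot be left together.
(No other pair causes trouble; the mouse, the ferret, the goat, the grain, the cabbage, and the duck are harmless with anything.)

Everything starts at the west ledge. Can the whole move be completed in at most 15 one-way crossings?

Yes

Yes — this plan uses 15 crossings (≤ 15):
1. Guide goes to the east ledge with the wolf.
2. Guide goes back to the west ledge alone.
3. Guide goes to the east ledge with the mouse.
4. Guide goes back to the west ledge alone.
5. Guide goes to the east ledge with the ferret.
6. Guide goes back to the west ledge alone.
7. Guide goes to the east ledge with the goat.
8. Guide goes back to the west ledge alone.
9. Guide goes to the east ledge with the grain.
10. Guide goes back to the west ledge alone.
11. Guide goes to the east ledge with the cabbage.
12. Guide goes back to the west ledge alone.
13. Guide goes to the east ledge with the duck.
14. Guide goes back to the west ledge alone.
15. Guide goes to the east ledge with the corn.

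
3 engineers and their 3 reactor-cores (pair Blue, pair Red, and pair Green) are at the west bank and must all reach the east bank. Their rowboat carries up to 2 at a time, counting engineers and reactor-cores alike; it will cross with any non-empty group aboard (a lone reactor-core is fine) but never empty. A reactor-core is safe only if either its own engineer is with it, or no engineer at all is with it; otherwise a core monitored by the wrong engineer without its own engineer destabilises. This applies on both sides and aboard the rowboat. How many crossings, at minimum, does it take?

11

Counting alone: each trip to the east bank takes at most 2 across and each return brings at least 1 back, so after t trips out (and t−1 returns) at most 2t − (t−1) of the 6 are across; that first reaches 6 at t = 5, so at least 9 crossings are needed.
The safety rule pushes this higher. Following every safe sequence of crossings, the most of the 6 that can be at the east bank as the rowboat arrives there on crossing 9 is 5 — never all 6.
So no plan with fewer than 11 crossings exists, and this one achieves 11:
1. engineer Blue and reactor-core Blue cross → the east bank.
2. engineer Blue crosses ← the west bank.
3. reactor-core Green and reactor-core Red cross → the east bank.
4. reactor-core Blue crosses ← the west bank.
5. engineer Green and engineer Red cross → the east bank.
6. engineer Red and reactor-core Red cross ← the west bank.
7. engineer Blue and engineer Red cross → the east bank.
8. reactor-core Green crosses ← the west bank.
9. reactor-core Blue and reactor-core Red cross → the east bank.
10. engineer Green crosses ← the west bank.
11. engineer Green and reactor-core Green cross → the east bank.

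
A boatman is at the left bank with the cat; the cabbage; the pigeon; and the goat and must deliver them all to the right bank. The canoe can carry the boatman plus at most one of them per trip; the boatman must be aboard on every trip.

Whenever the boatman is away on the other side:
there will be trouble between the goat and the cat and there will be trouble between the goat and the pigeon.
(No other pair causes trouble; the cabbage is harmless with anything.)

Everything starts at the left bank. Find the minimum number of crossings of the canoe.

9

Counting alone: the boatman can take at most 1 across per trip to the right bank, so moving all 4 needs at least 4 loaded trips out, with a return between consecutive ones — at least 7 crossings.
The safety rule pushes this higher. Following every safe sequence of crossings, the most of the 4 that can be at the right bank as the canoe arrives there on crossing 7 is 3 — never all 4.
So no plan with fewer than 9 crossings exists, and this one achieves 9:
1. Boatman goes to the right bank with the goat.
2. Boatman goes back to the left bank alone.
3. Boatman goes to the right bank with the cat.
4. Boatman goes back to the left bank with the goat.
5. Boatman goes to the right bank with the pigeon.
6. Boatman goes back to the left bank alone.
7. Boatman goes to the right bank with the cabbage.
8. Boatman goes back to the left bank alone.
9. Boatman goes to the right bank with the goat.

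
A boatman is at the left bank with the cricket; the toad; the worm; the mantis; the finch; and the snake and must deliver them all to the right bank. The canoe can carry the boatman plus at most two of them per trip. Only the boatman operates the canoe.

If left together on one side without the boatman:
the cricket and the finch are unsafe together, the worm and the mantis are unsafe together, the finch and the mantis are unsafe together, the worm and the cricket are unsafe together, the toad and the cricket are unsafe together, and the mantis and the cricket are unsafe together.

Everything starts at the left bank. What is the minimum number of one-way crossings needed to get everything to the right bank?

9

Counting alone: the boatman can take at most 2 across per trip to the right bank, so moving all 6 needs at least 3 loaded trips out, with a return between consecutive ones — at least 5 crossings.
The safety rule pushes this higher. Following every safe sequence of crossings, the most of the 6 that can be at the right bank as the canoe arrives there on crossings 5, 7 is 4, 5 respectively — never all 6.
So no plan with fewer than 9 crossings exists, and this one achieves 9:
1. Boatman goes to the right bank with the cricket and the mantis.  [the left bank: the finch, the snake, the toad, the worm | the right bank: the cricket, the mantis]
2. Boatman goes back to the left bank with the cricket.  [the left bank: the cricket, the finch, the snake, the toad, the worm | the right bank: the mantis]
3. Boatman goes to the right bank with the cricket and the toad.  [the left bank: the finch, the snake, the worm | the right bank: the cricket, the mantis, the toad]
4. Boatman goes back to the left bank with the cricket.  [the left bank: the cricket, the finch, the snake, the worm | the right bank: the mantis, the toad]
5. Boatman goes to the right bank with the cricket and the snake.  [the left bank: the finch, the worm | the right bank: the cricket, the mantis, the snake, the toad]
6. Boatman goes back to the left bank with the cricket.  [the left bank: the cricket, the finch, the worm | the right bank: the mantis, the snake, the toad]
7. Boatman goes to the right bank with the finch and the worm.  [the left bank: the cricket | the right bank: the finch, the mantis, the snake, the toad, the worm]
8. Boatman goes back to the left bank with the mantis.  [the left bank: the cricket, the mantis | the right bank: the finch, the snake, the toad, the worm]
9. Boatman goes to the right bank with the cricket and the mantis.  [the left bank: — | the right bank: the cricket, the finch, the mantis, the snake, the toad, the worm]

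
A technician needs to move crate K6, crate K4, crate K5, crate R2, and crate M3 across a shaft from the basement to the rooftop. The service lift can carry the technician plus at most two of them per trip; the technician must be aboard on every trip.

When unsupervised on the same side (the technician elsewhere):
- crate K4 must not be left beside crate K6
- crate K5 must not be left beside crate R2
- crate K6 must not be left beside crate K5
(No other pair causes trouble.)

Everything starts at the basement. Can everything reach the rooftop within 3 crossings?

No

Counting alone: the technician can take at most 2 across per trip to the rooftop, so moving all 5 needs at least 3 loaded trips out, with a return between consecutive ones — at least 5 crossings.
Since 3 < 5, 3 crossings cannot be enough. (The shortest complete plan in fact takes 5:)
1. Technician goes to the rooftop with crate K5 and crate K6.  [the basement: crate K4, crate M3, crate R2 | the rooftop: crate K5, crate K6]
2. Technician goes back to the basement with crate K6.  [the basement: crate K4, crate K6, crate M3, crate R2 | the rooftop: crate K5]
3. Technician goes to the rooftop with crate K4 and crate M3.  [the basement: crate K6, crate R2 | the rooftop: crate K4, crate K5, crate M3]
4. Technician goes back to the basement alone.  [the basement: crate K6, crate R2 | the rooftop: crate K4, crate K5, crate M3]
5. Technician goes to the rooftop with crate K6 and crate R2.  [the basement: — | the rooftop: crate K4, crate K5, crate K6, crate M3, crate R2]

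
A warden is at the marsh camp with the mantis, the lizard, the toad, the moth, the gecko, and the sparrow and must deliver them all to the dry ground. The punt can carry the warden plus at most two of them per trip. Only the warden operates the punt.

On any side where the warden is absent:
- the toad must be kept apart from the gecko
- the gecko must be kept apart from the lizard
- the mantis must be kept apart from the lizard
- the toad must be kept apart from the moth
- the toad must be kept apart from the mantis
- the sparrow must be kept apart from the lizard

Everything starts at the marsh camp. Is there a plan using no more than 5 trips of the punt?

Counting alone: the warden can take at most 2 across per trip to the dry ground, so moving all 6 needs at least 3 loaded trips out, with a return between consecutive ones — at least 5 crossings.
The safety rule pushes this higher. Following every safe sequence of crossings, the most of the 6 that can be at the dry ground as the punt arrives there on crossing 5 is 4 — never all 6.
So the move cannot be finished within 5 crossings. (The shortest complete plan takes 7:)
1. Warden goes to the dry ground with the lizard and the toad.
2. Warden goes back to the marsh camp alone.
3. Warden goes to the dry ground with the mantis and the moth.
4. Warden goes back to the marsh camp with the lizard and the toad.
5. Warden goes to the dry ground with the gecko and the sparrow.
6. Warden goes back to the marsh camp alone.
7. Warden goes to the dry ground with the lizard and the toad.

No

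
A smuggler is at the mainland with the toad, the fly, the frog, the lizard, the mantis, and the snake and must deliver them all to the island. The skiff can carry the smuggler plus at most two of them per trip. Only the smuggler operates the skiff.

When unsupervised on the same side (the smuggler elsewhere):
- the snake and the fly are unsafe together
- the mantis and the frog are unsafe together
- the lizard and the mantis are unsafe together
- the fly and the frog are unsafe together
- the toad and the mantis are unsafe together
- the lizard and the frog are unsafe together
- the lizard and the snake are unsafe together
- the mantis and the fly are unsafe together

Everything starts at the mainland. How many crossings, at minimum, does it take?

Whatever the first load, the items left behind include a forbidden pair without the smuggler. No opening move is safe, so no plan exists.

impossible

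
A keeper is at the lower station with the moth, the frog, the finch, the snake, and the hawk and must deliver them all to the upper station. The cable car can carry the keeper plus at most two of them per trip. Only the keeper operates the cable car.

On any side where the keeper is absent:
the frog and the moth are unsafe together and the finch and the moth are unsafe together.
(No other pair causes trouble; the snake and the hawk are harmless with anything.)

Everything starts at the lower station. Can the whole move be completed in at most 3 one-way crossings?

Counting alone: the keeper can take at most 2 across per trip to the upper station, so moving all 5 needs at least 3 loaded trips out, with a return between consecutive ones — at least 5 crossings.
Since 3 < 5, 3 crossings cannot be enough. (The shortest complete plan in fact takes 5:)
1. Keeper goes to the upper station with the moth.
2. Keeper goes back to the lower station alone.
3. Keeper goes to the upper station with the hawk and the snake.
4. Keeper goes back to the lower station alone.
5. Keeper goes to the upper station with the finch and the frog.

No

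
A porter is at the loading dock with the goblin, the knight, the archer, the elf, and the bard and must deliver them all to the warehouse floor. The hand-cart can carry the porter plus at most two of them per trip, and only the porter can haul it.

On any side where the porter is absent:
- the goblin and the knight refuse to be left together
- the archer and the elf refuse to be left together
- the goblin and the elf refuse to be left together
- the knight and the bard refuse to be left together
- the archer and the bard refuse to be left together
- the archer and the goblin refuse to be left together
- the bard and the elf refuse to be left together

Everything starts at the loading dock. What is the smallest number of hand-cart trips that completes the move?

Whatever the first load, the items left behind include a forbidden pair without the porter. No opening move is safe, so no plan exists.

impossible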